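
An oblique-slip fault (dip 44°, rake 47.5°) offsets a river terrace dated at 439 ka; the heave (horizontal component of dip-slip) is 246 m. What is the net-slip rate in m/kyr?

1.06 m/kyr

dip-slip = heave / cos(dip) = 246 / cos(44°) = 342 m
net slip = dip-slip / sin(rake) = 342 / sin(47.5°) = 463.8 m
rate = 463.8 m / 439 ka = 0.00106 m/yr = 1.06 m/kyr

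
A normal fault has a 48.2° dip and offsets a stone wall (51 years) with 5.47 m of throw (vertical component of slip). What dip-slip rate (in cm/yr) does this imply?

dip-slip = throw / sin(dip) = 5.47 m / sin(48.2°) = 7.338 m
rate = 7.338 m / 51 years = 0.144 m/yr = 14.4 cm/yr

14.4 cm/yr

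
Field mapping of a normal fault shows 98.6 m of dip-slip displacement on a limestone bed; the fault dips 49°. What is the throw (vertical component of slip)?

throw = dip-slip × sin(dip) = 98.6 m × sin(49°) = 74.4 m

74.4 m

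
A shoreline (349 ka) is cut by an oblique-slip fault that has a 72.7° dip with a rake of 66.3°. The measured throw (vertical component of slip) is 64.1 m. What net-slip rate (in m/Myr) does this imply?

210 m/Myr

dip-slip = throw / sin(dip) = 64.1 / sin(72.7°) = 67.14 m
net slip = dip-slip / sin(rake) = 67.14 / sin(66.3°) = 73.32 m
rate = 73.32 m / 349 ka = 0.000210 m/yr = 210 m/Myr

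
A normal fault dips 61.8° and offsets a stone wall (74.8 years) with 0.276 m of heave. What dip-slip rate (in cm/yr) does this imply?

0.781 cm/yr

dip-slip = heave / cos(dip) = 0.276 m / cos(61.8°) = 0.5841 m
rate = 0.5841 m / 74.8 years = 0.00781 m/yr = 0.781 cm/yr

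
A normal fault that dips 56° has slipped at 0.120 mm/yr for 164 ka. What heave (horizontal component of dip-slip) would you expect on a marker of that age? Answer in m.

11 m

dip-slip = rate × time = 0.120 mm/yr × 164 ka = 19.68 m
heave = dip-slip × cos(dip) = 19.68 × cos(56°) = 11 m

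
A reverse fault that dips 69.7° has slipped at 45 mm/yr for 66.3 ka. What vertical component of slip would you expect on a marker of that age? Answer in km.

2.80 km

dip-slip = rate × time = 45 mm/yr × 66.3 ka = 2984 m
throw = dip-slip × sin(dip) = 2984 × sin(69.7°) = 2800 m = 2.80 km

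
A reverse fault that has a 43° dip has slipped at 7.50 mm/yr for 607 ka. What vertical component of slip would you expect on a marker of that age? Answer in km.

dip-slip = rate × time = 7.50 mm/yr × 607 ka = 4552 m
throw = dip-slip × sin(dip) = 4552 × sin(43°) = 3100 m = 3.10 km

3.10 km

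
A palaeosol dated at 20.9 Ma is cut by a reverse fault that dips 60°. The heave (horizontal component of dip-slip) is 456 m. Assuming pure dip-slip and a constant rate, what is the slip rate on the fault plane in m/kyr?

dip-slip = heave / cos(dip) = 456 m / cos(60°) = 912 m
rate = 912 m / 20.9 Ma = 0.0000436 m/yr = 0.0436 m/kyr

0.0436 m/kyr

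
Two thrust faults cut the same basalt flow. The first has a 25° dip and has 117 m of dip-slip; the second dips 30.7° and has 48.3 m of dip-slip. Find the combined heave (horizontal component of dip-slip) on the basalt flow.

148 m

heave_A = 117 × cos(25°) = 106 m
heave_B = 48.3 × cos(30.7°) = 41.53 m
total = 106 + 41.53 = 148 m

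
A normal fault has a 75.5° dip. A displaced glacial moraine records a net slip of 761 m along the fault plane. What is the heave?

191 m

heave = dip-slip × cos(dip) = 761 m × cos(75.5°) = 191 m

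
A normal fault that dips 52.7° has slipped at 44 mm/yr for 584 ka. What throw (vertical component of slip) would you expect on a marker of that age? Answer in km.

20.4 km

dip-slip = rate × time = 44 mm/yr × 584 ka = 25700 m
throw = dip-slip × sin(dip) = 25700 × sin(52.7°) = 20400 m = 20.4 km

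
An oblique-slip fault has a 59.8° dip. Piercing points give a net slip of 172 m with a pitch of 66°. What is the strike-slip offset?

strike-slip = net slip × cos(rake) = 172 m × cos(66°) = 70 m

70 m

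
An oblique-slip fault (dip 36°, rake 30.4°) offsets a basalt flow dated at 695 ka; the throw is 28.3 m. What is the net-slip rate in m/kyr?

0.137 m/kyr

dip-slip = throw / sin(dip) = 28.3 / sin(36°) = 48.15 m
net slip = dip-slip / sin(rake) = 48.15 / sin(30.4°) = 95.15 m
rate = 95.15 m / 695 ka = 0.000137 m/yr = 0.137 m/kyr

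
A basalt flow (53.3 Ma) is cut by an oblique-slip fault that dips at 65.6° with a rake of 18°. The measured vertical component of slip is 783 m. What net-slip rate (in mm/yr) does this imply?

0.0522 mm/yr

dip-slip = throw / sin(dip) = 783 / sin(65.6°) = 859.8 m
net slip = dip-slip / sin(rake) = 859.8 / sin(18°) = 2782 m
rate = 2782 m / 53.3 Ma = 0.0000522 m/yr = 0.0522 mm/yr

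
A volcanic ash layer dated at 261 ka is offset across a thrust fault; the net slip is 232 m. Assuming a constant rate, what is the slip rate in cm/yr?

0.0889 cm/yr

rate = 232 m / 261 ka = 0.000889 m/yr = 0.0889 cm/yr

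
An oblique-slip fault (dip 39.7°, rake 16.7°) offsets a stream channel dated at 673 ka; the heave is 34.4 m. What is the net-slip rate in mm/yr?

0.231 mm/yr

dip-slip = heave / cos(dip) = 34.4 / cos(39.7°) = 44.71 m
net slip = dip-slip / sin(rake) = 44.71 / sin(16.7°) = 155.6 m
rate = 155.6 m / 673 ka = 0.000231 m/yr = 0.231 mm/yr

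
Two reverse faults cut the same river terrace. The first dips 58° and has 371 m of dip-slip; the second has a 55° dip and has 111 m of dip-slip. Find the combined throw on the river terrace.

throw_A = 371 × sin(58°) = 314.6 m
throw_B = 111 × sin(55°) = 90.93 m
total = 314.6 + 90.93 = 406 m

406 m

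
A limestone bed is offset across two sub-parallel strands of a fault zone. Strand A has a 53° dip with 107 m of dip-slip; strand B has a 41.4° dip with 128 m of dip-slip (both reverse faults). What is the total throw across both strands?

throw_A = 107 × sin(53°) = 85.45 m
throw_B = 128 × sin(41.4°) = 84.65 m
total = 85.45 + 84.65 = 170 m

170 m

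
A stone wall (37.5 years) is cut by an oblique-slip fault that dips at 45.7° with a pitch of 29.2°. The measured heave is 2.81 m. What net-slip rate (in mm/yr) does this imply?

220 mm/yr

dip-slip = heave / cos(dip) = 2.81 / cos(45.7°) = 4.023 m
net slip = dip-slip / sin(rake) = 4.023 / sin(29.2°) = 8.247 m
rate = 8.247 m / 37.5 years = 0.220 m/yr = 220 mm/yr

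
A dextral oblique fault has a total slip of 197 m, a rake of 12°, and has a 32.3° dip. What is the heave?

dip-slip = net slip × sin(rake) = 197 m × sin(12°) = 40.96 m
heave = dip-slip × cos(dip) = 40.96 × cos(32.3°) = 34.6 m

34.6 m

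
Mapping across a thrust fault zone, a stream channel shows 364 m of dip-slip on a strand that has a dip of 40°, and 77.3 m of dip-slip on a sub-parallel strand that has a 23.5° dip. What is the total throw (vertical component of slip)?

265 m

throw_A = 364 × sin(40°) = 234 m
throw_B = 77.3 × sin(23.5°) = 30.82 m
total = 234 + 30.82 = 265 m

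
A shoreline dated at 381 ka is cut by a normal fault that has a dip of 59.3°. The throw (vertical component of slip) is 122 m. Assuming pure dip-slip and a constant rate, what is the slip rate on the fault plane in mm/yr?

0.372 mm/yr

dip-slip = throw / sin(dip) = 122 m / sin(59.3°) = 141.9 m
rate = 141.9 m / 381 ka = 0.000372 m/yr = 0.372 mm/yr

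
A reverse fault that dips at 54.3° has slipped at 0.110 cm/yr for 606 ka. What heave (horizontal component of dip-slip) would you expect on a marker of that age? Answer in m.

389 m

dip-slip = rate × time = 0.110 cm/yr × 606 ka = 666.6 m
heave = dip-slip × cos(dip) = 666.6 × cos(54.3°) = 389 m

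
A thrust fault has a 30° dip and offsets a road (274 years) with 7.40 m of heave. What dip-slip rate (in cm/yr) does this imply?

dip-slip = heave / cos(dip) = 7.40 m / cos(30°) = 8.545 m
rate = 8.545 m / 274 years = 0.0312 m/yr = 3.12 cm/yr

3.12 cm/yr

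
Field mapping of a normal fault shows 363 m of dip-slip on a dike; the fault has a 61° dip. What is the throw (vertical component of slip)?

throw = dip-slip × sin(dip) = 363 m × sin(61°) = 317 m

317 m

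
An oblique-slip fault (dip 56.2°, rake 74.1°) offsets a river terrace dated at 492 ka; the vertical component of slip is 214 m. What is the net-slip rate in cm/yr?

dip-slip = throw / sin(dip) = 214 / sin(56.2°) = 257.5 m
net slip = dip-slip / sin(rake) = 257.5 / sin(74.1°) = 267.8 m
rate = 267.8 m / 492 ka = 0.000544 m/yr = 0.0544 cm/yr

0.0544 cm/yr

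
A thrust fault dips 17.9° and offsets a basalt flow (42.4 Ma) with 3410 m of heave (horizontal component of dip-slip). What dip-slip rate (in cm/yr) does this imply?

dip-slip = heave / cos(dip) = 3410 m / cos(17.9°) = 3583 m
rate = 3583 m / 42.4 Ma = 0.0000845 m/yr = 0.00845 cm/yr

0.00845 cm/yr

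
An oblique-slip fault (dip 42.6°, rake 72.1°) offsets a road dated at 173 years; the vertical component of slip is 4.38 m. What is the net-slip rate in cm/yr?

3.93 cm/yr

dip-slip = throw / sin(dip) = 4.38 / sin(42.6°) = 6.471 m
net slip = dip-slip / sin(rake) = 6.471 / sin(72.1°) = 6.800 m
rate = 6.800 m / 173 years = 0.0393 m/yr = 3.93 cm/yr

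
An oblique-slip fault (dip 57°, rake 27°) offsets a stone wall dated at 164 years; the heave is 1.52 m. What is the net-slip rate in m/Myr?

37500 m/Myr

dip-slip = heave / cos(dip) = 1.52 / cos(57°) = 2.791 m
net slip = dip-slip / sin(rake) = 2.791 / sin(27°) = 6.147 m
rate = 6.147 m / 164 years = 0.0375 m/yr = 37500 m/Myr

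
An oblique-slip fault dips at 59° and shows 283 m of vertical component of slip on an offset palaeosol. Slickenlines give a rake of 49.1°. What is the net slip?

437 m

dip-slip = throw / sin(dip) = 283 / sin(59°) = 330.2 m
net slip = dip-slip / sin(rake) = 330.2 / sin(49.1°) = 437 m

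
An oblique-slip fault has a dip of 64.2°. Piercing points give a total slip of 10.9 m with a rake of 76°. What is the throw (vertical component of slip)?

9.52 m

dip-slip = net slip × sin(rake) = 10.9 m × sin(76°) = 10.58 m
throw = dip-slip × sin(dip) = 10.58 × sin(64.2°) = 9.52 m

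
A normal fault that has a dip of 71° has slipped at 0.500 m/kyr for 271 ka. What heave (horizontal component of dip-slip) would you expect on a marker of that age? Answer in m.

44.1 m

dip-slip = rate × time = 0.500 m/kyr × 271 ka = 135.5 m
heave = dip-slip × cos(dip) = 135.5 × cos(71°) = 44.1 m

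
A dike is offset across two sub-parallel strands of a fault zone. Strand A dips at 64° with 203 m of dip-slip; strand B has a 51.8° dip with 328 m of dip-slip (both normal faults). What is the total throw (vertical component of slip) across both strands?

throw_A = 203 × sin(64°) = 182.5 m
throw_B = 328 × sin(51.8°) = 257.8 m
total = 182.5 + 257.8 = 440 m

440 m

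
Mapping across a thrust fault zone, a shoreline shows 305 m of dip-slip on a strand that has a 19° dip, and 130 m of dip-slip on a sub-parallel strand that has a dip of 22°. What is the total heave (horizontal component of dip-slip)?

heave_A = 305 × cos(19°) = 288.4 m
heave_B = 130 × cos(22°) = 120.5 m
total = 288.4 + 120.5 = 409 m

409 m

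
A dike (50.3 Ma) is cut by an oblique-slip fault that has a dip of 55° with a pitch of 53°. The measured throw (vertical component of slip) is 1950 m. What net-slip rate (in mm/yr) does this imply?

0.0593 mm/yr

dip-slip = throw / sin(dip) = 1950 / sin(55°) = 2381 m
net slip = dip-slip / sin(rake) = 2381 / sin(53°) = 2981 m
rate = 2981 m / 50.3 Ma = 0.0000593 m/yr = 0.0593 mm/yr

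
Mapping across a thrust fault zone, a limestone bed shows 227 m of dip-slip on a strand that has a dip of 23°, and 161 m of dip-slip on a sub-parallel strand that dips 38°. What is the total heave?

336 m

heave_A = 227 × cos(23°) = 209 m
heave_B = 161 × cos(38°) = 126.9 m
total = 209 + 126.9 = 336 m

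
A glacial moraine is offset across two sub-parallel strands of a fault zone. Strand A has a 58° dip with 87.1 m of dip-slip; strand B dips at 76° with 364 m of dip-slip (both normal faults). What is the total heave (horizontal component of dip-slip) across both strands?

134 m

heave_A = 87.1 × cos(58°) = 46.16 m
heave_B = 364 × cos(76°) = 88.06 m
total = 46.16 + 88.06 = 134 m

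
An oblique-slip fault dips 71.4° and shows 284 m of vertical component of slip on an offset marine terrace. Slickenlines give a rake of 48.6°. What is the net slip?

399 m

dip-slip = throw / sin(dip) = 284 / sin(71.4°) = 299.7 m
net slip = dip-slip / sin(rake) = 299.7 / sin(48.6°) = 399 m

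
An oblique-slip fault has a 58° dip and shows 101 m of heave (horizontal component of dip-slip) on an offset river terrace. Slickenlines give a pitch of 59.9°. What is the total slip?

dip-slip = heave / cos(dip) = 101 / cos(58°) = 190.6 m
net slip = dip-slip / sin(rake) = 190.6 / sin(59.9°) = 220 m

220 m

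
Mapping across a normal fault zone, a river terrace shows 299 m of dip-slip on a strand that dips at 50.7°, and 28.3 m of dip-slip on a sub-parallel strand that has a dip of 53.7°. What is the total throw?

throw_A = 299 × sin(50.7°) = 231.4 m
throw_B = 28.3 × sin(53.7°) = 22.81 m
total = 231.4 + 22.81 = 254 m

254 m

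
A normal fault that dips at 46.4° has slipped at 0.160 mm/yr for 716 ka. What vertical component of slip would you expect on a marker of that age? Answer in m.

83 m

dip-slip = rate × time = 0.160 mm/yr × 716 ka = 114.6 m
throw = dip-slip × sin(dip) = 114.6 × sin(46.4°) = 83 m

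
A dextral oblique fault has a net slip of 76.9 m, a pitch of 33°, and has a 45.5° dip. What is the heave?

29.4 m

dip-slip = net slip × sin(rake) = 76.9 m × sin(33°) = 41.88 m
heave = dip-slip × cos(dip) = 41.88 × cos(45.5°) = 29.4 m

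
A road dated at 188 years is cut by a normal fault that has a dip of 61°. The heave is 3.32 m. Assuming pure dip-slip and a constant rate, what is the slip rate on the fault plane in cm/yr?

dip-slip = heave / cos(dip) = 3.32 m / cos(61°) = 6.848 m
rate = 6.848 m / 188 years = 0.0364 m/yr = 3.64 cm/yr

3.64 cm/yr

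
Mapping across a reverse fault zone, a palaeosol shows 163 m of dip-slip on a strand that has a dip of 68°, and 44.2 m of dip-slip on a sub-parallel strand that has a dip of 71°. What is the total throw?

throw_A = 163 × sin(68°) = 151.1 m
throw_B = 44.2 × sin(71°) = 41.79 m
total = 151.1 + 41.79 = 193 m

193 m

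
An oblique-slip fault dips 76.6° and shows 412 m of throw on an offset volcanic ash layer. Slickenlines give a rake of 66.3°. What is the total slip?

dip-slip = throw / sin(dip) = 412 / sin(76.6°) = 423.5 m
net slip = dip-slip / sin(rake) = 423.5 / sin(66.3°) = 463 m

463 m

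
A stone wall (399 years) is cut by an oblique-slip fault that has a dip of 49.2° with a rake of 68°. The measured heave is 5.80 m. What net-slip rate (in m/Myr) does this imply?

24000 m/Myr

dip-slip = heave / cos(dip) = 5.80 / cos(49.2°) = 8.876 m
net slip = dip-slip / sin(rake) = 8.876 / sin(68°) = 9.573 m
rate = 9.573 m / 399 years = 0.0240 m/yr = 24000 m/Myr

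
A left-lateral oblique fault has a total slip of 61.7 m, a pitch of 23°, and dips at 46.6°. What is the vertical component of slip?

dip-slip = net slip × sin(rake) = 61.7 m × sin(23°) = 24.11 m
throw = dip-slip × sin(dip) = 24.11 × sin(46.6°) = 17.5 m

17.5 m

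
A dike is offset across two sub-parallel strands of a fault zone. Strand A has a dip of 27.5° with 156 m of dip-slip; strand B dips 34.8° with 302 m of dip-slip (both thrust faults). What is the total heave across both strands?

heave_A = 156 × cos(27.5°) = 138.4 m
heave_B = 302 × cos(34.8°) = 248 m
total = 138.4 + 248 = 386 m

386 m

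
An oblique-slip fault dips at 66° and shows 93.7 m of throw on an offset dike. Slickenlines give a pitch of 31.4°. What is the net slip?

dip-slip = throw / sin(dip) = 93.7 / sin(66°) = 102.6 m
net slip = dip-slip / sin(rake) = 102.6 / sin(31.4°) = 197 m

197 m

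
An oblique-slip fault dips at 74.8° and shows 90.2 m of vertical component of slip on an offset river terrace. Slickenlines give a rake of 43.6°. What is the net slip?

136 m

dip-slip = throw / sin(dip) = 90.2 / sin(74.8°) = 93.47 m
net slip = dip-slip / sin(rake) = 93.47 / sin(43.6°) = 136 m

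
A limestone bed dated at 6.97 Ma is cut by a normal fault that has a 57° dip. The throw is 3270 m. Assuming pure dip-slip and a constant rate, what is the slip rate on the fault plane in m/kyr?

0.559 m/kyr

dip-slip = throw / sin(dip) = 3270 m / sin(57°) = 3899 m
rate = 3899 m / 6.97 Ma = 0.000559 m/yr = 0.559 m/kyr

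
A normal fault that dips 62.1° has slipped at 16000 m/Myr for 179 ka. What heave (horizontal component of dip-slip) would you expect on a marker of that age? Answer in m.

1340 m

dip-slip = rate × time = 16000 m/Myr × 179 ka = 2864 m
heave = dip-slip × cos(dip) = 2864 × cos(62.1°) = 1340 m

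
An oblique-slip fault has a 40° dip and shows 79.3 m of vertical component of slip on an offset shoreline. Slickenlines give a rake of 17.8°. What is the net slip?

404 m

dip-slip = throw / sin(dip) = 79.3 / sin(40°) = 123.4 m
net slip = dip-slip / sin(rake) = 123.4 / sin(17.8°) = 404 m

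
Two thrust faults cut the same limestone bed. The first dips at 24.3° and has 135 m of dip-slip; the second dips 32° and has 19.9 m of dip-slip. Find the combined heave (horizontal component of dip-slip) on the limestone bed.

heave_A = 135 × cos(24.3°) = 123 m
heave_B = 19.9 × cos(32°) = 16.88 m
total = 123 + 16.88 = 140 m

140 m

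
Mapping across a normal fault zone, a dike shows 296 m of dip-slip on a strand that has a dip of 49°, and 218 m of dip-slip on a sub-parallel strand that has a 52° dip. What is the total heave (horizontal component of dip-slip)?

heave_A = 296 × cos(49°) = 194.2 m
heave_B = 218 × cos(52°) = 134.2 m
total = 194.2 + 134.2 = 328 m

328 m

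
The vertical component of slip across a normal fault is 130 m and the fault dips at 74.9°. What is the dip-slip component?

dip-slip = throw / sin(dip) = 130 / sin(74.9°) = 135 m

135 m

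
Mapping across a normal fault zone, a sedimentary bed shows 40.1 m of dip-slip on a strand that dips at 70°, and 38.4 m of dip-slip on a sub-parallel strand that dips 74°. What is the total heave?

heave_A = 40.1 × cos(70°) = 13.72 m
heave_B = 38.4 × cos(74°) = 10.58 m
total = 13.72 + 10.58 = 24.3 m

24.3 m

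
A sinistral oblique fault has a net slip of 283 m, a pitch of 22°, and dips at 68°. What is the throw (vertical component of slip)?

98.3 m

dip-slip = net slip × sin(rake) = 283 m × sin(22°) = 106 m
throw = dip-slip × sin(dip) = 106 × sin(68°) = 98.3 m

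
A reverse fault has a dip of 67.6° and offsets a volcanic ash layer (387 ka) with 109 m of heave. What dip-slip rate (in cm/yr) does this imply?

dip-slip = heave / cos(dip) = 109 m / cos(67.6°) = 286 m
rate = 286 m / 387 ka = 0.000739 m/yr = 0.0739 cm/yr

0.0739 cm/yr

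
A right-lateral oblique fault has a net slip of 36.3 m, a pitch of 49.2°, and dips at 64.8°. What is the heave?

dip-slip = net slip × sin(rake) = 36.3 m × sin(49.2°) = 27.48 m
heave = dip-slip × cos(dip) = 27.48 × cos(64.8°) = 11.7 m

11.7 m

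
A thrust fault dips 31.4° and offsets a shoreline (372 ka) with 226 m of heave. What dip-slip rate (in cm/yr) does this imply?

0.0712 cm/yr

dip-slip = heave / cos(dip) = 226 m / cos(31.4°) = 264.8 m
rate = 264.8 m / 372 ka = 0.000712 m/yr = 0.0712 cm/yr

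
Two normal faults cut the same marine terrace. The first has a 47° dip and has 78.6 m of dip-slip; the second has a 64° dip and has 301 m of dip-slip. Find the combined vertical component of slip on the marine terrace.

328 m

throw_A = 78.6 × sin(47°) = 57.48 m
throw_B = 301 × sin(64°) = 270.5 m
total = 57.48 + 270.5 = 328 m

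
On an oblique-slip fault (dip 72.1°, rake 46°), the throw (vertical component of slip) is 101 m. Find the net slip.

dip-slip = throw / sin(dip) = 101 / sin(72.1°) = 106.1 m
net slip = dip-slip / sin(rake) = 106.1 / sin(46°) = 148 m

148 m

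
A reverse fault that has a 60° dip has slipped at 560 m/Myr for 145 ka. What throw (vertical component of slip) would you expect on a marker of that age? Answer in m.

70.3 m

dip-slip = rate × time = 560 m/Myr × 145 ka = 81.20 m
throw = dip-slip × sin(dip) = 81.20 × sin(60°) = 70.3 m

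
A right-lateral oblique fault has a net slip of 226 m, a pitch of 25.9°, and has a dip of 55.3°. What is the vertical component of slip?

dip-slip = net slip × sin(rake) = 226 m × sin(25.9°) = 98.72 m
throw = dip-slip × sin(dip) = 98.72 × sin(55.3°) = 81.2 m

81.2 m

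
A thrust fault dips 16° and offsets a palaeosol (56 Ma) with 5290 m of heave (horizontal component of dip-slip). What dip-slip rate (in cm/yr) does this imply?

0.00983 cm/yr

dip-slip = heave / cos(dip) = 5290 m / cos(16°) = 5503 m
rate = 5503 m / 56 Ma = 0.0000983 m/yr = 0.00983 cm/yr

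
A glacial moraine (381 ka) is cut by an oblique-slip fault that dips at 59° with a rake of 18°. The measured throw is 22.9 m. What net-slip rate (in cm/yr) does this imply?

0.0227 cm/yr

dip-slip = throw / sin(dip) = 22.9 / sin(59°) = 26.72 m
net slip = dip-slip / sin(rake) = 26.72 / sin(18°) = 86.45 m
rate = 86.45 m / 381 ka = 0.000227 m/yr = 0.0227 cm/yr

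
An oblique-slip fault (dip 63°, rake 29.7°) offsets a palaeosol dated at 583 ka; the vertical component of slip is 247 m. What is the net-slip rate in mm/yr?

0.960 mm/yr

dip-slip = throw / sin(dip) = 247 / sin(63°) = 277.2 m
net slip = dip-slip / sin(rake) = 277.2 / sin(29.7°) = 559.5 m
rate = 559.5 m / 583 ka = 0.000960 m/yr = 0.960 mm/yr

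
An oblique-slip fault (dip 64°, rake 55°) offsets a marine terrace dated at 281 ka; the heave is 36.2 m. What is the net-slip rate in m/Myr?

dip-slip = heave / cos(dip) = 36.2 / cos(64°) = 82.58 m
net slip = dip-slip / sin(rake) = 82.58 / sin(55°) = 100.8 m
rate = 100.8 m / 281 ka = 0.000359 m/yr = 359 m/Myr

359 m/Myr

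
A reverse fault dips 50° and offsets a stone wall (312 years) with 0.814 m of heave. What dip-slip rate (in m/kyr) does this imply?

4.06 m/kyr

dip-slip = heave / cos(dip) = 0.814 m / cos(50°) = 1.266 m
rate = 1.266 m / 312 years = 0.00406 m/yr = 4.06 m/kyr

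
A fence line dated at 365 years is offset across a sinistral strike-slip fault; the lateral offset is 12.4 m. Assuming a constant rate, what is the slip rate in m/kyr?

rate = 12.4 m / 365 years = 0.0340 m/yr = 34 m/kyr

34 m/kyr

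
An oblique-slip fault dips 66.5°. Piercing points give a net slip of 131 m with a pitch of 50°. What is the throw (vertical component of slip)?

92 m

dip-slip = net slip × sin(rake) = 131 m × sin(50°) = 100.4 m
throw = dip-slip × sin(dip) = 100.4 × sin(66.5°) = 92 m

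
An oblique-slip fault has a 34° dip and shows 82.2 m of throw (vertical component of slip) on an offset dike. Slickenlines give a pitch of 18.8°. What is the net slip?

dip-slip = throw / sin(dip) = 82.2 / sin(34°) = 147 m
net slip = dip-slip / sin(rake) = 147 / sin(18.8°) = 456 m

456 m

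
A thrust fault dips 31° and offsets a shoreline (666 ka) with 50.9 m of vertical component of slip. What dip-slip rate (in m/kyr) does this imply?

dip-slip = throw / sin(dip) = 50.9 m / sin(31°) = 98.83 m
rate = 98.83 m / 666 ka = 0.000148 m/yr = 0.148 m/kyr

0.148 m/kyr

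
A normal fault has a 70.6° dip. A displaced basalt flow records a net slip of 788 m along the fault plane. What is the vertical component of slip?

743 m

throw = dip-slip × sin(dip) = 788 m × sin(70.6°) = 743 m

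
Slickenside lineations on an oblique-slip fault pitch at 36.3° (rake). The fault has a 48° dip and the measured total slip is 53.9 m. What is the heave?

21.4 m

dip-slip = net slip × sin(rake) = 53.9 m × sin(36.3°) = 31.91 m
heave = dip-slip × cos(dip) = 31.91 × cos(48°) = 21.4 m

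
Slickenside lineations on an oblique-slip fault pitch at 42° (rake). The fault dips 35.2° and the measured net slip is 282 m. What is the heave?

154 m

dip-slip = net slip × sin(rake) = 282 m × sin(42°) = 188.7 m
heave = dip-slip × cos(dip) = 188.7 × cos(35.2°) = 154 m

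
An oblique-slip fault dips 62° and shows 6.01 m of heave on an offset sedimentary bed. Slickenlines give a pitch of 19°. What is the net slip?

39.3 m

dip-slip = heave / cos(dip) = 6.01 / cos(62°) = 12.80 m
net slip = dip-slip / sin(rake) = 12.80 / sin(19°) = 39.3 m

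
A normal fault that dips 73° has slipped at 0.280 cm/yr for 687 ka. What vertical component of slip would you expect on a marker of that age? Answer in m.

dip-slip = rate × time = 0.280 cm/yr × 687 ka = 1924 m
throw = dip-slip × sin(dip) = 1924 × sin(73°) = 1840 m

1840 m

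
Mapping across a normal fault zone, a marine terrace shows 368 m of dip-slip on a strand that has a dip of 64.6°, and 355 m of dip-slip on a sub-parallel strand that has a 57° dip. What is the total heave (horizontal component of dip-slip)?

heave_A = 368 × cos(64.6°) = 157.8 m
heave_B = 355 × cos(57°) = 193.3 m
total = 157.8 + 193.3 = 351 m

351 m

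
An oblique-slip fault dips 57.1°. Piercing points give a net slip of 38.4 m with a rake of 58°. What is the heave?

17.7 m

dip-slip = net slip × sin(rake) = 38.4 m × sin(58°) = 32.57 m
heave = dip-slip × cos(dip) = 32.57 × cos(57.1°) = 17.7 m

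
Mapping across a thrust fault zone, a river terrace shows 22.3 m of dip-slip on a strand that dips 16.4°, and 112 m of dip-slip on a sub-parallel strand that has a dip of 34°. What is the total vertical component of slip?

68.9 m

throw_A = 22.3 × sin(16.4°) = 6.296 m
throw_B = 112 × sin(34°) = 62.63 m
total = 6.296 + 62.63 = 68.9 m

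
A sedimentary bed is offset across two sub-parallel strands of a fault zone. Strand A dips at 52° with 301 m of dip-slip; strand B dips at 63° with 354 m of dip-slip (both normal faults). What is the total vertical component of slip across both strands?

553 m

throw_A = 301 × sin(52°) = 237.2 m
throw_B = 354 × sin(63°) = 315.4 m
total = 237.2 + 315.4 = 553 m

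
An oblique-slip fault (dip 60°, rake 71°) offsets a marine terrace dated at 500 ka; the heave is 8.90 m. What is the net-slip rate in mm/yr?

dip-slip = heave / cos(dip) = 8.90 / cos(60°) = 17.80 m
net slip = dip-slip / sin(rake) = 17.80 / sin(71°) = 18.83 m
rate = 18.83 m / 500 ka = 0.0000377 m/yr = 0.0377 mm/yr

0.0377 mm/yr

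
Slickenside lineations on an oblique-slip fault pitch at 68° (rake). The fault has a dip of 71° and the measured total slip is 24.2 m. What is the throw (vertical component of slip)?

21.2 m

dip-slip = net slip × sin(rake) = 24.2 m × sin(68°) = 22.44 m
throw = dip-slip × sin(dip) = 22.44 × sin(71°) = 21.2 m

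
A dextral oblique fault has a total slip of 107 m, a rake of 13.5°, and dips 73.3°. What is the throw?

23.9 m

dip-slip = net slip × sin(rake) = 107 m × sin(13.5°) = 24.98 m
throw = dip-slip × sin(dip) = 24.98 × sin(73.3°) = 23.9 m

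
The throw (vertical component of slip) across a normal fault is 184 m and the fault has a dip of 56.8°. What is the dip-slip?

220 m

dip-slip = throw / sin(dip) = 184 / sin(56.8°) = 220 m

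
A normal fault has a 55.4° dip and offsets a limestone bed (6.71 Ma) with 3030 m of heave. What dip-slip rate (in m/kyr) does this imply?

0.795 m/kyr

dip-slip = heave / cos(dip) = 3030 m / cos(55.4°) = 5336 m
rate = 5336 m / 6.71 Ma = 0.000795 m/yr = 0.795 m/kyr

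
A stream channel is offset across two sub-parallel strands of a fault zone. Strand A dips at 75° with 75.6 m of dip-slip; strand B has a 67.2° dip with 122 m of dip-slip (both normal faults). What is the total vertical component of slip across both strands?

185 m

throw_A = 75.6 × sin(75°) = 73.02 m
throw_B = 122 × sin(67.2°) = 112.5 m
total = 73.02 + 112.5 = 185 m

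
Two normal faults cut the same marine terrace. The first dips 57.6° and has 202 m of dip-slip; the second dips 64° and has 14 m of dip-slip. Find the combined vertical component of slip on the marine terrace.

183 m

throw_A = 202 × sin(57.6°) = 170.6 m
throw_B = 14 × sin(64°) = 12.58 m
total = 170.6 + 12.58 = 183 m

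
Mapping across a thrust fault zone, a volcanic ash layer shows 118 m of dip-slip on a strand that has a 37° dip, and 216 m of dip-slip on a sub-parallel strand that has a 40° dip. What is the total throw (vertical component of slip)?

throw_A = 118 × sin(37°) = 71.01 m
throw_B = 216 × sin(40°) = 138.8 m
total = 71.01 + 138.8 = 210 m

210 m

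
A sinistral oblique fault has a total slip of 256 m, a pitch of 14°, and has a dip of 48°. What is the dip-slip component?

dip-slip = net slip × sin(rake) = 256 m × sin(14°) = 61.9 m

61.9 m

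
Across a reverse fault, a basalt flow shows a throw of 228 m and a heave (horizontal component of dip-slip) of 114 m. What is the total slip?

255 m

net slip = √(throw² + heave²) = √(228² + 114²) = 255 m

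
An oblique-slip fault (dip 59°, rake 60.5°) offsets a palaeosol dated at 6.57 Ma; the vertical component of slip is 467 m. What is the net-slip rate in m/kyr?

0.0953 m/kyr

dip-slip = throw / sin(dip) = 467 / sin(59°) = 544.8 m
net slip = dip-slip / sin(rake) = 544.8 / sin(60.5°) = 626 m
rate = 626 m / 6.57 Ma = 0.0000953 m/yr = 0.0953 m/kyr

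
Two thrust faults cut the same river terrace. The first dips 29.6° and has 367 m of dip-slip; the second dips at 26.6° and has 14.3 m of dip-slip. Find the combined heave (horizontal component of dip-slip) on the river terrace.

332 m

heave_A = 367 × cos(29.6°) = 319.1 m
heave_B = 14.3 × cos(26.6°) = 12.79 m
total = 319.1 + 12.79 = 332 m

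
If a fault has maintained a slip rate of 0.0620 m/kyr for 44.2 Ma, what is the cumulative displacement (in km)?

2.74 km

slip = rate × time = 0.0620 m/kyr × 44.2 Ma = 2740 m = 2.74 km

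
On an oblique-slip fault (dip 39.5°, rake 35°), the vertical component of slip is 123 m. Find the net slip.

337 m

dip-slip = throw / sin(dip) = 123 / sin(39.5°) = 193.4 m
net slip = dip-slip / sin(rake) = 193.4 / sin(35°) = 337 m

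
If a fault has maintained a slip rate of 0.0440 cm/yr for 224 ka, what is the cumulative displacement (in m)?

slip = rate × time = 0.0440 cm/yr × 224 ka = 98.6 m

98.6 m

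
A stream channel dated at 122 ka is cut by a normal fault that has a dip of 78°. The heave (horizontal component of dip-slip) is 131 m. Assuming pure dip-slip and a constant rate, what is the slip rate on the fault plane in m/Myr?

dip-slip = heave / cos(dip) = 131 m / cos(78°) = 630.1 m
rate = 630.1 m / 122 ka = 0.00516 m/yr = 5160 m/Myr

5160 m/Myr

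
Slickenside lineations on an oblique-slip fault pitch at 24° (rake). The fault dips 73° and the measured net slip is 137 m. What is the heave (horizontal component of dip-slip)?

dip-slip = net slip × sin(rake) = 137 m × sin(24°) = 55.72 m
heave = dip-slip × cos(dip) = 55.72 × cos(73°) = 16.3 m

16.3 m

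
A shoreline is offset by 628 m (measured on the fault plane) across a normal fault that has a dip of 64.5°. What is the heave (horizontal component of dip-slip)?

270 m

heave = dip-slip × cos(dip) = 628 m × cos(64.5°) = 270 m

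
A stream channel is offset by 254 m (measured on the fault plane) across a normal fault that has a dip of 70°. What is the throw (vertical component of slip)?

239 m

throw = dip-slip × sin(dip) = 254 m × sin(70°) = 239 m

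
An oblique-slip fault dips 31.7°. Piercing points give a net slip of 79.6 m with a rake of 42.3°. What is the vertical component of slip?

28.2 m

dip-slip = net slip × sin(rake) = 79.6 m × sin(42.3°) = 53.57 m
throw = dip-slip × sin(dip) = 53.57 × sin(31.7°) = 28.2 m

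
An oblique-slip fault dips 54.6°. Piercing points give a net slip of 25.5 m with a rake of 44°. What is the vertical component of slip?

dip-slip = net slip × sin(rake) = 25.5 m × sin(44°) = 17.71 m
throw = dip-slip × sin(dip) = 17.71 × sin(54.6°) = 14.4 m

14.4 m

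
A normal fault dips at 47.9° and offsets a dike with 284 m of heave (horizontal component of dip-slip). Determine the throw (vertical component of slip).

throw = heave × tan(dip) = 284 × tan(47.9°) = 314 m

314 m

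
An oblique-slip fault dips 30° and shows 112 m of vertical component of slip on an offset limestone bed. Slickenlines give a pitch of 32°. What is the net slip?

423 m

dip-slip = throw / sin(dip) = 112 / sin(30°) = 224 m
net slip = dip-slip / sin(rake) = 224 / sin(32°) = 423 m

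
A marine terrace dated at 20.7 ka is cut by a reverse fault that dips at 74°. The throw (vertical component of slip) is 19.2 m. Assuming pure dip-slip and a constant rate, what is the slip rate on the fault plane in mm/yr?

0.965 mm/yr

dip-slip = throw / sin(dip) = 19.2 m / sin(74°) = 19.97 m
rate = 19.97 m / 20.7 ka = 0.000965 m/yr = 0.965 mm/yr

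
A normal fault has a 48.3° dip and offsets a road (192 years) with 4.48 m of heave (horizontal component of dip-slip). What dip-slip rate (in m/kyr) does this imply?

35.1 m/kyr

dip-slip = heave / cos(dip) = 4.48 m / cos(48.3°) = 6.735 m
rate = 6.735 m / 192 years = 0.0351 m/yr = 35.1 m/kyr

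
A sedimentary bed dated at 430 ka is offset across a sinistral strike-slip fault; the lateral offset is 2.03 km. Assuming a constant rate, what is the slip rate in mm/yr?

rate = 2.03 km / 430 ka = 0.00472 m/yr = 4.72 mm/yr

4.72 mm/yr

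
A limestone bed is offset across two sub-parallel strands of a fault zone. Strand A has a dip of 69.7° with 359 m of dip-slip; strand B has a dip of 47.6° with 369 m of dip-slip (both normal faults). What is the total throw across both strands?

609 m

throw_A = 359 × sin(69.7°) = 336.7 m
throw_B = 369 × sin(47.6°) = 272.5 m
total = 336.7 + 272.5 = 609 m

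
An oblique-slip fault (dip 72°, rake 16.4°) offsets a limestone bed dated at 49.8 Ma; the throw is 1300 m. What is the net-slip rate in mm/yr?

dip-slip = throw / sin(dip) = 1300 / sin(72°) = 1367 m
net slip = dip-slip / sin(rake) = 1367 / sin(16.4°) = 4841 m
rate = 4841 m / 49.8 Ma = 0.0000972 m/yr = 0.0972 mm/yr

0.0972 mm/yr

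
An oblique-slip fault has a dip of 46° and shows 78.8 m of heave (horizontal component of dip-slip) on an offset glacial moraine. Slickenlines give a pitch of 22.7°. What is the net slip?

dip-slip = heave / cos(dip) = 78.8 / cos(46°) = 113.4 m
net slip = dip-slip / sin(rake) = 113.4 / sin(22.7°) = 294 m

294 m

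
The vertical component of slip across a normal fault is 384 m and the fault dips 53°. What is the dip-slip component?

dip-slip = throw / sin(dip) = 384 / sin(53°) = 481 m

481 m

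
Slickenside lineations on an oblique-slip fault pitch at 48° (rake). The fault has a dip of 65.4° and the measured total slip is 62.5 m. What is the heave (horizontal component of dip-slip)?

dip-slip = net slip × sin(rake) = 62.5 m × sin(48°) = 46.45 m
heave = dip-slip × cos(dip) = 46.45 × cos(65.4°) = 19.3 m

19.3 m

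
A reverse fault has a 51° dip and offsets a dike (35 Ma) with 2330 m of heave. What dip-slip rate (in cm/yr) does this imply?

dip-slip = heave / cos(dip) = 2330 m / cos(51°) = 3702 m
rate = 3702 m / 35 Ma = 0.000106 m/yr = 0.0106 cm/yr

0.0106 cm/yr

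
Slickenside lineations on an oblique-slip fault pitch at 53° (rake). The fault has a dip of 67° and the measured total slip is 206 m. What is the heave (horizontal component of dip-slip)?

64.3 m

dip-slip = net slip × sin(rake) = 206 m × sin(53°) = 164.5 m
heave = dip-slip × cos(dip) = 164.5 × cos(67°) = 64.3 m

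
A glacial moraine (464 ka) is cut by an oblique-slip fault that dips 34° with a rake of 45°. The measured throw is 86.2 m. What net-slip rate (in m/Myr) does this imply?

dip-slip = throw / sin(dip) = 86.2 / sin(34°) = 154.2 m
net slip = dip-slip / sin(rake) = 154.2 / sin(45°) = 218 m
rate = 218 m / 464 ka = 0.000470 m/yr = 470 m/Myr

470 m/Myr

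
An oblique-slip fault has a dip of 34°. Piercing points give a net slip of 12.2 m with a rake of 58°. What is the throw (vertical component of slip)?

5.79 m

dip-slip = net slip × sin(rake) = 12.2 m × sin(58°) = 10.35 m
throw = dip-slip × sin(dip) = 10.35 × sin(34°) = 5.79 m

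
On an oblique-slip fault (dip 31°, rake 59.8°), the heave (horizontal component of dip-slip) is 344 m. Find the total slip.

464 m

dip-slip = heave / cos(dip) = 344 / cos(31°) = 401.3 m
net slip = dip-slip / sin(rake) = 401.3 / sin(59.8°) = 464 m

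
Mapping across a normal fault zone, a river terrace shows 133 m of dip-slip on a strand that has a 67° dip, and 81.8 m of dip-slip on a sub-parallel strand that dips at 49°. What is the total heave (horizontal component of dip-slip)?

106 m

heave_A = 133 × cos(67°) = 51.97 m
heave_B = 81.8 × cos(49°) = 53.67 m
total = 51.97 + 53.67 = 106 m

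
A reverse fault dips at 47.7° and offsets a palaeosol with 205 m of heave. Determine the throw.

throw = heave × tan(dip) = 205 × tan(47.7°) = 225 m

225 m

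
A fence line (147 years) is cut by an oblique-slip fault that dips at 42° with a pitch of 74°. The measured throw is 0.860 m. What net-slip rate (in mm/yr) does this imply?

9.10 mm/yr

dip-slip = throw / sin(dip) = 0.860 / sin(42°) = 1.285 m
net slip = dip-slip / sin(rake) = 1.285 / sin(74°) = 1.337 m
rate = 1.337 m / 147 years = 0.00910 m/yr = 9.10 mm/yr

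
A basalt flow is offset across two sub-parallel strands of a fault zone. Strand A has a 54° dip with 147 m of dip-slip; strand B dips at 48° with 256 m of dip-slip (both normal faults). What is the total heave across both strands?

heave_A = 147 × cos(54°) = 86.40 m
heave_B = 256 × cos(48°) = 171.3 m
total = 86.40 + 171.3 = 258 m

258 m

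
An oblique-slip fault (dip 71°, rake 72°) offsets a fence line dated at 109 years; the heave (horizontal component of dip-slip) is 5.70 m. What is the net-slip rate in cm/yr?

dip-slip = heave / cos(dip) = 5.70 / cos(71°) = 17.51 m
net slip = dip-slip / sin(rake) = 17.51 / sin(72°) = 18.41 m
rate = 18.41 m / 109 years = 0.169 m/yr = 16.9 cm/yr

16.9 cm/yr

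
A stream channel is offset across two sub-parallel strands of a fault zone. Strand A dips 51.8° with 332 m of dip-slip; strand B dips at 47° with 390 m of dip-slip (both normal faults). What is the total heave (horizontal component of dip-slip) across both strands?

471 m

heave_A = 332 × cos(51.8°) = 205.3 m
heave_B = 390 × cos(47°) = 266 m
total = 205.3 + 266 = 471 m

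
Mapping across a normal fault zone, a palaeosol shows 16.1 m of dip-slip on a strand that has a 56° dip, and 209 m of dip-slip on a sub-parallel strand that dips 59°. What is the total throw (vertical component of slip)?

192 m

throw_A = 16.1 × sin(56°) = 13.35 m
throw_B = 209 × sin(59°) = 179.1 m
total = 13.35 + 179.1 = 192 m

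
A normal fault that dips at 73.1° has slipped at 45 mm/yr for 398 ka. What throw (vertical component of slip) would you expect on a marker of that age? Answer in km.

dip-slip = rate × time = 45 mm/yr × 398 ka = 17910 m
throw = dip-slip × sin(dip) = 17910 × sin(73.1°) = 17100 m = 17.1 km

17.1 km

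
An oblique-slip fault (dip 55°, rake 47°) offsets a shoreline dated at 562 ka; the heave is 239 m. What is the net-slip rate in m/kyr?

1.01 m/kyr

dip-slip = heave / cos(dip) = 239 / cos(55°) = 416.7 m
net slip = dip-slip / sin(rake) = 416.7 / sin(47°) = 569.7 m
rate = 569.7 m / 562 ka = 0.00101 m/yr = 1.01 m/kyr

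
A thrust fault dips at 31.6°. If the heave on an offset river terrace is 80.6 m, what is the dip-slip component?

94.6 m

dip-slip = heave / cos(dip) = 80.6 / cos(31.6°) = 94.6 m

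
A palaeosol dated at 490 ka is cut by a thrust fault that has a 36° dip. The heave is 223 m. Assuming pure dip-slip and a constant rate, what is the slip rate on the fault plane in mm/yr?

0.563 mm/yr

dip-slip = heave / cos(dip) = 223 m / cos(36°) = 275.6 m
rate = 275.6 m / 490 ka = 0.000563 m/yr = 0.563 mm/yr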